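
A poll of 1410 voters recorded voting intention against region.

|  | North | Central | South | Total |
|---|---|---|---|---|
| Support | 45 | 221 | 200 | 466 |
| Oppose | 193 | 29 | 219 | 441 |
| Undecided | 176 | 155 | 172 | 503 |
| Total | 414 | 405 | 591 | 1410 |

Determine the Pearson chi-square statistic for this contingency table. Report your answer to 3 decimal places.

Grand total N = 1410.
Expected counts (row total × column total / N):
  Support, North: 466×414/1410 = 136.825532
  Support, Central: 466×405/1410 = 133.851064
  Support, South: 466×591/1410 = 195.323404
  Oppose, North: 441×414/1410 = 129.485106
  Oppose, Central: 441×405/1410 = 126.670213
  Oppose, South: 441×591/1410 = 184.844681
  Undecided, North: 503×414/1410 = 147.689362
  Undecided, Central: 503×405/1410 = 144.478723
  Undecided, South: 503×591/1410 = 210.831915
Contributions (O − E)²/E:
  (45 − 136.825532)²/136.825532 = 61.6254
  (221 − 133.851064)²/133.851064 = 56.7417
  (200 − 195.323404)²/195.323404 = 0.1120
  (193 − 129.485106)²/129.485106 = 31.1553
  (29 − 126.670213)²/126.670213 = 75.3095
  (219 − 184.844681)²/184.844681 = 6.3112
  (176 − 147.689362)²/147.689362 = 5.4269
  (155 − 144.478723)²/144.478723 = 0.7662
  (172 − 210.831915)²/210.831915 = 7.1522
χ² = 61.6254 + 56.7417 + 0.1120 + 31.1553 + 75.3095 + 6.3112 + 5.4269 + 0.7662 + 7.1522 = 244.600

244.600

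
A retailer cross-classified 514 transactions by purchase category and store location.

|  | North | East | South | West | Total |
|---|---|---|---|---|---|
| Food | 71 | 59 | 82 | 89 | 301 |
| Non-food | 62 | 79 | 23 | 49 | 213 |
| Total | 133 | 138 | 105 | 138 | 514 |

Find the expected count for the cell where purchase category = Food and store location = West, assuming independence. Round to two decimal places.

80.81

Row total (Food) = 301; column total (West) = 138; grand total N = 514.
Expected count = (row total × column total) / N = 301 × 138 / 514 = 80.81.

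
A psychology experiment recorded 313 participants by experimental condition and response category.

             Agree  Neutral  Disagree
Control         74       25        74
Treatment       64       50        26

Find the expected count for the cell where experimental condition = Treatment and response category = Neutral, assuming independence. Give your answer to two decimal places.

Row total (Treatment) = 140; column total (Neutral) = 75; grand total N = 313.
Expected count = (row total × column total) / N = 140 × 75 / 313 = 33.55.

33.55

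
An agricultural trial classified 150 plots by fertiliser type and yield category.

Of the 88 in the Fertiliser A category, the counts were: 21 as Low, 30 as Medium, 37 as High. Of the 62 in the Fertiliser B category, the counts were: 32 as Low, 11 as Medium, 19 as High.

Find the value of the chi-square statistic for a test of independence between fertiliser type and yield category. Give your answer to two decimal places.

12.75

Row totals: 88, 62. Column totals: 53, 41, 56. Grand total N = 150.
Expected counts (row total × column total / N):
  Fertiliser A, Low: 88×53/150 = 31.093
  Fertiliser A, Medium: 88×41/150 = 24.053
  Fertiliser A, High: 88×56/150 = 32.853
  Fertiliser B, Low: 62×53/150 = 21.907
  Fertiliser B, Medium: 62×41/150 = 16.947
  Fertiliser B, High: 62×56/150 = 23.147
Contributions (O − E)²/E:
  (21 − 31.093)²/31.093 = 3.2763
  (30 − 24.053)²/24.053 = 1.4704
  (37 − 32.853)²/32.853 = 0.5235
  (32 − 21.907)²/21.907 = 4.6501
  (11 − 16.947)²/16.947 = 2.0869
  (19 − 23.147)²/23.147 = 0.7430
χ² = 3.2763 + 1.4704 + 0.5235 + 4.6501 + 2.0869 + 0.7430 = 12.75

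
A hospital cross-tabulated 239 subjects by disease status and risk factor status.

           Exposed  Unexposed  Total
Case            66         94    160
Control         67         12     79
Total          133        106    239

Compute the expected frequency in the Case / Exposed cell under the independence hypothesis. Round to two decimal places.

89.04

Row total (Case) = 160; column total (Exposed) = 133; grand total N = 239.
Expected count = (row total × column total) / N = 160 × 133 / 239 = 89.04.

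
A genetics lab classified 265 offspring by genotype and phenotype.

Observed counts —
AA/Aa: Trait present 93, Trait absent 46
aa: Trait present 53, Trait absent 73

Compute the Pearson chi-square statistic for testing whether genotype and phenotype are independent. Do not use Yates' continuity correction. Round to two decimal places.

Row totals: 139, 126. Column totals: 146, 119. Grand total N = 265.
Expected counts (row total × column total / N):
  AA/Aa, Trait present: 139×146/265 = 76.581
  AA/Aa, Trait absent: 139×119/265 = 62.419
  aa, Trait present: 126×146/265 = 69.419
  aa, Trait absent: 126×119/265 = 56.581
Contributions (O − E)²/E:
  (93 − 76.581)²/76.581 = 3.5202
  (46 − 62.419)²/62.419 = 4.3189
  (53 − 69.419)²/69.419 = 3.8834
  (73 − 56.581)²/56.581 = 4.7646
χ² = 3.5202 + 4.3189 + 3.8834 + 4.7646 = 16.49

16.49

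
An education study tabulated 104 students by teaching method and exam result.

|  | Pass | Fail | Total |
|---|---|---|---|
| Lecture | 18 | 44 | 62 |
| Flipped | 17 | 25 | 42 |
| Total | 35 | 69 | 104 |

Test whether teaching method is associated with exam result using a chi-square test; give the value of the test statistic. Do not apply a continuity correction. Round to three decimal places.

Grand total N = 104.
Expected counts (row total × column total / N):
  Lecture, Pass: 62×35/104 = 20.8654
  Lecture, Fail: 62×69/104 = 41.1346
  Flipped, Pass: 42×35/104 = 14.1346
  Flipped, Fail: 42×69/104 = 27.8654
Contributions (O − E)²/E:
  (18 − 20.8654)²/20.8654 = 0.3935
  (44 − 41.1346)²/41.1346 = 0.1996
  (17 − 14.1346)²/14.1346 = 0.5809
  (25 − 27.8654)²/27.8654 = 0.2946
χ² = 0.3935 + 0.1996 + 0.5809 + 0.2946 = 1.469

1.469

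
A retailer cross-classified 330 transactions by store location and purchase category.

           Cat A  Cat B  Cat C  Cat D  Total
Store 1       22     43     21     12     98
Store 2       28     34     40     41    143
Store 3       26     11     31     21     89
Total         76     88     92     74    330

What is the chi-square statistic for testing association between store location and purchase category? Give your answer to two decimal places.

Grand total N = 330.
Expected counts (row total × column total / N):
  Store 1, Cat A: 98×76/330 = 22.570
  Store 1, Cat B: 98×88/330 = 26.133
  Store 1, Cat C: 98×92/330 = 27.321
  Store 1, Cat D: 98×74/330 = 21.976
  Store 2, Cat A: 143×76/330 = 32.933
  Store 2, Cat B: 143×88/330 = 38.133
  Store 2, Cat C: 143×92/330 = 39.867
  Store 2, Cat D: 143×74/330 = 32.067
  Store 3, Cat A: 89×76/330 = 20.497
  Store 3, Cat B: 89×88/330 = 23.733
  Store 3, Cat C: 89×92/330 = 24.812
  Store 3, Cat D: 89×74/330 = 19.958
Contributions (O − E)²/E:
  (22 − 22.570)²/22.570 = 0.0144
  (43 − 26.133)²/26.133 = 10.8865
  (21 − 27.321)²/27.321 = 1.4624
  (12 − 21.976)²/21.976 = 4.5286
  (28 − 32.933)²/32.933 = 0.7389
  (34 − 38.133)²/38.133 = 0.4480
  (40 − 39.867)²/39.867 = 0.0004
  (41 − 32.067)²/32.067 = 2.4885
  (26 − 20.497)²/20.497 = 1.4774
  (11 − 23.733)²/23.733 = 6.8314
  (31 − 24.812)²/24.812 = 1.5433
  (21 − 19.958)²/19.958 = 0.0544
χ² = 0.0144 + 10.8865 + 1.4624 + 4.5286 + 0.7389 + 0.4480 + 0.0004 + 2.4885 + 1.4774 + 6.8314 + 1.5433 + 0.0544 = 30.47

30.47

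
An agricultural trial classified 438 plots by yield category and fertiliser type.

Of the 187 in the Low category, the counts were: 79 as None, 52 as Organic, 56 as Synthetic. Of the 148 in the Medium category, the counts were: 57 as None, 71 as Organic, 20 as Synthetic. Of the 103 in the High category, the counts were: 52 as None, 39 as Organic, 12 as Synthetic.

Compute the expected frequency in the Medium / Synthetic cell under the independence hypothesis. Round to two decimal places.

29.74

Row total (Medium) = 148; column total (Synthetic) = 88; grand total N = 438.
Expected count = (row total × column total) / N = 148 × 88 / 438 = 29.74.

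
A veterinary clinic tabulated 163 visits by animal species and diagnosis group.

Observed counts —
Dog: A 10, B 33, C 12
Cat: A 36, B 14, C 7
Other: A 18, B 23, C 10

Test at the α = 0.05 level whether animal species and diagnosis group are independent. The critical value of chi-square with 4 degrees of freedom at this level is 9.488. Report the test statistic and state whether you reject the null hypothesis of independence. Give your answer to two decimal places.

Row totals: 55, 57, 51. Column totals: 64, 70, 29. Grand total N = 163.
Expected counts (row total × column total / N):
  Dog, A: 55×64/163 = 21.5951
  Dog, B: 55×70/163 = 23.6196
  Dog, C: 55×29/163 = 9.7853
  Cat, A: 57×64/163 = 22.3804
  Cat, B: 57×70/163 = 24.4785
  Cat, C: 57×29/163 = 10.1411
  Other, A: 51×64/163 = 20.0245
  Other, B: 51×70/163 = 21.9018
  Other, C: 51×29/163 = 9.0736
Contributions (O − E)²/E:
  (10 − 21.5951)²/21.5951 = 6.2258
  (33 − 23.6196)²/23.6196 = 3.7254
  (12 − 9.7853)²/9.7853 = 0.5013
  (36 − 22.3804)²/22.3804 = 8.2882
  (14 − 24.4785)²/24.4785 = 4.4855
  (7 − 10.1411)²/10.1411 = 0.9729
  (18 − 20.0245)²/20.0245 = 0.2047
  (23 − 21.9018)²/21.9018 = 0.0551
  (10 − 9.0736)²/9.0736 = 0.0946
χ² = 6.2258 + 3.7254 + 0.5013 + 8.2882 + 4.4855 + 0.9729 + 0.2047 + 0.0551 + 0.0946 = 24.55
df = (3−1)(3−1) = 4. Since 24.55 > 9.488, reject the null hypothesis of independence at α = 0.05.

24.55; reject H₀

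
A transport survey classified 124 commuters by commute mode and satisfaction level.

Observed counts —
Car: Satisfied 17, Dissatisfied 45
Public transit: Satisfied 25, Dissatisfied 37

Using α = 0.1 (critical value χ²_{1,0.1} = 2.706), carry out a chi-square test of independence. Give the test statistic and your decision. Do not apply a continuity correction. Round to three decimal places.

Row totals: 62, 62. Column totals: 42, 82. Grand total N = 124.
Expected counts (row total × column total / N):
  Car, Satisfied: 62×42/124 = 21.0000
  Car, Dissatisfied: 62×82/124 = 41.0000
  Public transit, Satisfied: 62×42/124 = 21.0000
  Public transit, Dissatisfied: 62×82/124 = 41.0000
Contributions (O − E)²/E:
  (17 − 21.0000)²/21.0000 = 0.7619
  (45 − 41.0000)²/41.0000 = 0.3902
  (25 − 21.0000)²/21.0000 = 0.7619
  (37 − 41.0000)²/41.0000 = 0.3902
χ² = 0.7619 + 0.3902 + 0.7619 + 0.3902 = 2.304
df = (2−1)(2−1) = 1. Since 2.304 < 2.706, fail to reject the null hypothesis of independence at α = 0.1.

2.304; fail to reject H₀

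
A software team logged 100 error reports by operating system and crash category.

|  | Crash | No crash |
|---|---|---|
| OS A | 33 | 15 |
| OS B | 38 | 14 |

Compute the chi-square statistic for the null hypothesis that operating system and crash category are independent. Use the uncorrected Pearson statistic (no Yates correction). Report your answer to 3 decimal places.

0.227

Row totals: 48, 52. Column totals: 71, 29. Grand total N = 100.
Expected counts (row total × column total / N):
  OS A, Crash: 48×71/100 = 34.0800
  OS A, No crash: 48×29/100 = 13.9200
  OS B, Crash: 52×71/100 = 36.9200
  OS B, No crash: 52×29/100 = 15.0800
Contributions (O − E)²/E:
  (33 − 34.0800)²/34.0800 = 0.0342
  (15 − 13.9200)²/13.9200 = 0.0838
  (38 − 36.9200)²/36.9200 = 0.0316
  (14 − 15.0800)²/15.0800 = 0.0773
χ² = 0.0342 + 0.0838 + 0.0316 + 0.0773 = 0.227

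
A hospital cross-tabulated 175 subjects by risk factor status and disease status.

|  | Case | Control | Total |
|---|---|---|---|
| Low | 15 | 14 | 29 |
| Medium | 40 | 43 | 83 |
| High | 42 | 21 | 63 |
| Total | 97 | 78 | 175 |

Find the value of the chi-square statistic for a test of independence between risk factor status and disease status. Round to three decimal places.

5.141

Grand total N = 175.
Expected counts (row total × column total / N):
  Low, Case: 29×97/175 = 16.0743
  Low, Control: 29×78/175 = 12.9257
  Medium, Case: 83×97/175 = 46.0057
  Medium, Control: 83×78/175 = 36.9943
  High, Case: 63×97/175 = 34.9200
  High, Control: 63×78/175 = 28.0800
Contributions (O − E)²/E:
  (15 − 16.0743)²/16.0743 = 0.0718
  (14 − 12.9257)²/12.9257 = 0.0893
  (40 − 46.0057)²/46.0057 = 0.7840
  (43 − 36.9943)²/36.9943 = 0.9750
  (42 − 34.9200)²/34.9200 = 1.4355
  (21 − 28.0800)²/28.0800 = 1.7851
χ² = 0.0718 + 0.0893 + 0.7840 + 0.9750 + 1.4355 + 1.7851 = 5.141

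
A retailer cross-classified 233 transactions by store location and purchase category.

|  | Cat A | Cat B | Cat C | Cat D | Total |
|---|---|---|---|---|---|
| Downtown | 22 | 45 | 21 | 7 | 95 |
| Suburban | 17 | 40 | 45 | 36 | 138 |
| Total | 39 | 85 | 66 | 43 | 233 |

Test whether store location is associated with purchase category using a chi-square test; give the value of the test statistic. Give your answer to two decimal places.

Grand total N = 233.
Expected counts (row total × column total / N):
  Downtown, Cat A: 95×39/233 = 15.9013
  Downtown, Cat B: 95×85/233 = 34.6567
  Downtown, Cat C: 95×66/233 = 26.9099
  Downtown, Cat D: 95×43/233 = 17.5322
  Suburban, Cat A: 138×39/233 = 23.0987
  Suburban, Cat B: 138×85/233 = 50.3433
  Suburban, Cat C: 138×66/233 = 39.0901
  Suburban, Cat D: 138×43/233 = 25.4678
Contributions (O − E)²/E:
  (22 − 15.9013)²/15.9013 = 2.3391
  (45 − 34.6567)²/34.6567 = 3.0870
  (21 − 26.9099)²/26.9099 = 1.2979
  (7 − 17.5322)²/17.5322 = 6.3271
  (17 − 23.0987)²/23.0987 = 1.6102
  (40 − 50.3433)²/50.3433 = 2.1251
  (45 − 39.0901)²/39.0901 = 0.8935
  (36 − 25.4678)²/25.4678 = 4.3556
χ² = 2.3391 + 3.0870 + 1.2979 + 6.3271 + 1.6102 + 2.1251 + 0.8935 + 4.3556 = 22.04

22.04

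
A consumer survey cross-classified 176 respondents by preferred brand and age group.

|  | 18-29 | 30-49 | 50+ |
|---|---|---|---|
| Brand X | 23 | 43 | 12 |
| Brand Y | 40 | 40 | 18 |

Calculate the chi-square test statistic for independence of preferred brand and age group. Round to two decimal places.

Row totals: 78, 98. Column totals: 63, 83, 30. Grand total N = 176.
Expected counts (row total × column total / N):
  Brand X, 18-29: 78×63/176 = 27.920
  Brand X, 30-49: 78×83/176 = 36.784
  Brand X, 50+: 78×30/176 = 13.295
  Brand Y, 18-29: 98×63/176 = 35.080
  Brand Y, 30-49: 98×83/176 = 46.216
  Brand Y, 50+: 98×30/176 = 16.705
Contributions (O − E)²/E:
  (23 − 27.920)²/27.920 = 0.8670
  (43 − 36.784)²/36.784 = 1.0504
  (12 − 13.295)²/13.295 = 0.1261
  (40 − 35.080)²/35.080 = 0.6900
  (40 − 46.216)²/46.216 = 0.8360
  (18 − 16.705)²/16.705 = 0.1004
χ² = 0.8670 + 1.0504 + 0.1261 + 0.6900 + 0.8360 + 0.1004 = 3.67

3.67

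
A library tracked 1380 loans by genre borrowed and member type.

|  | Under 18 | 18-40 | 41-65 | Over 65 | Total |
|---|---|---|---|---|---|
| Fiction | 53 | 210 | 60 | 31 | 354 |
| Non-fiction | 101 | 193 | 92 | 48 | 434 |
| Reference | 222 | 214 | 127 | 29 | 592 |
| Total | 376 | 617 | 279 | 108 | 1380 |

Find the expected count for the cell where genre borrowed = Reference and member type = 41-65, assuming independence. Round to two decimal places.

Row total (Reference) = 592; column total (41-65) = 279; grand total N = 1380.
Expected count = (row total × column total) / N = 592 × 279 / 1380 = 119.69.

119.69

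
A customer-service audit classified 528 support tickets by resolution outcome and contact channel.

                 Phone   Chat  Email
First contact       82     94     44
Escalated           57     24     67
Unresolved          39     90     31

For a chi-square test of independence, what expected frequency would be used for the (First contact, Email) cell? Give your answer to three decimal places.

59.167

Row total (First contact) = 220; column total (Email) = 142; grand total N = 528.
Expected count = (row total × column total) / N = 220 × 142 / 528 = 59.167.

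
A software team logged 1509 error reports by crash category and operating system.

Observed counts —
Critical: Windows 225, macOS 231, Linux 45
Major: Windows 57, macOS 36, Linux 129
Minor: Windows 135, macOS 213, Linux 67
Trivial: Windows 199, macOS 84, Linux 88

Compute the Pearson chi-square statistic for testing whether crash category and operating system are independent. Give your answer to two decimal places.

295.12

Row totals: 501, 222, 415, 371. Column totals: 616, 564, 329. Grand total N = 1509.
Expected counts (row total × column total / N):
  Critical, Windows: 501×616/1509 = 204.5169
  Critical, macOS: 501×564/1509 = 187.2525
  Critical, Linux: 501×329/1509 = 109.2306
  Major, Windows: 222×616/1509 = 90.6243
  Major, macOS: 222×564/1509 = 82.9742
  Major, Linux: 222×329/1509 = 48.4016
  Minor, Windows: 415×616/1509 = 169.4102
  Minor, macOS: 415×564/1509 = 155.1093
  Minor, Linux: 415×329/1509 = 90.4805
  Trivial, Windows: 371×616/1509 = 151.4486
  Trivial, macOS: 371×564/1509 = 138.6640
  Trivial, Linux: 371×329/1509 = 80.8873
Contributions (O − E)²/E:
  (225 − 204.5169)²/204.5169 = 2.0515
  (231 − 187.2525)²/187.2525 = 10.2207
  (45 − 109.2306)²/109.2306 = 37.7694
  (57 − 90.6243)²/90.6243 = 12.4756
  (36 − 82.9742)²/82.9742 = 26.5935
  (129 − 48.4016)²/48.4016 = 134.2125
  (135 − 169.4102)²/169.4102 = 6.9893
  (213 − 155.1093)²/155.1093 = 21.6063
  (67 − 90.4805)²/90.4805 = 6.0934
  (199 − 151.4486)²/151.4486 = 14.9301
  (84 − 138.6640)²/138.6640 = 21.5496
  (88 − 80.8873)²/80.8873 = 0.6254
χ² = 2.0515 + 10.2207 + 37.7694 + 12.4756 + 26.5935 + 134.2125 + 6.9893 + 21.6063 + 6.0934 + 14.9301 + 21.5496 + 0.6254 = 295.12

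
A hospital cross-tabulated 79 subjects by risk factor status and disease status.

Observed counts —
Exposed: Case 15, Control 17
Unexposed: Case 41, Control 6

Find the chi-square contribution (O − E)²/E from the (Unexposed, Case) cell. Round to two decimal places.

1.77

Row total (Unexposed) = 47; column total (Case) = 56; N = 79.
Expected count E = 47 × 56 / 79 = 33.316.
Contribution = (O − E)²/E = (41 − 33.316)² / 33.316 = 1.77.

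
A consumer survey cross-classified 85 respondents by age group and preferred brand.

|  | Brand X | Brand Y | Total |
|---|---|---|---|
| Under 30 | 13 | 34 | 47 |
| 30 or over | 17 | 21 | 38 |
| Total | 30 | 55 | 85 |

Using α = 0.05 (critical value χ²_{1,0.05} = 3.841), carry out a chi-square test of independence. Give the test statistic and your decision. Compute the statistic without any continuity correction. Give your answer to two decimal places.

2.68; fail to reject H₀

Grand total N = 85.
Expected counts (row total × column total / N):
  Under 30, Brand X: 47×30/85 = 16.588
  Under 30, Brand Y: 47×55/85 = 30.412
  30 or over, Brand X: 38×30/85 = 13.412
  30 or over, Brand Y: 38×55/85 = 24.588
Contributions (O − E)²/E:
  (13 − 16.588)²/16.588 = 0.7761
  (34 − 30.412)²/30.412 = 0.4233
  (17 − 13.412)²/13.412 = 0.9599
  (21 − 24.588)²/24.588 = 0.5236
χ² = 0.7761 + 0.4233 + 0.9599 + 0.5236 = 2.68
df = (2−1)(2−1) = 1. Since 2.68 < 3.841, fail to reject the null hypothesis of independence at α = 0.05.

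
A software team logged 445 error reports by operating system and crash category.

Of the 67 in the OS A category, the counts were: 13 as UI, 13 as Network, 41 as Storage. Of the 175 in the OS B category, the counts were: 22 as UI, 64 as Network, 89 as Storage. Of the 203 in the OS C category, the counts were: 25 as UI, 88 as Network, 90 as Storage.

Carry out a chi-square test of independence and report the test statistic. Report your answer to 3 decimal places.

12.879

Row totals: 67, 175, 203. Column totals: 60, 165, 220. Grand total N = 445.
Expected counts (row total × column total / N):
  OS A, UI: 67×60/445 = 9.0337
  OS A, Network: 67×165/445 = 24.8427
  OS A, Storage: 67×220/445 = 33.1236
  OS B, UI: 175×60/445 = 23.5955
  OS B, Network: 175×165/445 = 64.8876
  OS B, Storage: 175×220/445 = 86.5169
  OS C, UI: 203×60/445 = 27.3708
  OS C, Network: 203×165/445 = 75.2697
  OS C, Storage: 203×220/445 = 100.3596
Contributions (O − E)²/E:
  (13 − 9.0337)²/9.0337 = 1.7414
  (13 − 24.8427)²/24.8427 = 5.6455
  (41 − 33.1236)²/33.1236 = 1.8729
  (22 − 23.5955)²/23.5955 = 0.1079
  (64 − 64.8876)²/64.8876 = 0.0121
  (89 − 86.5169)²/86.5169 = 0.0713
  (25 − 27.3708)²/27.3708 = 0.2054
  (88 − 75.2697)²/75.2697 = 2.1531
  (90 − 100.3596)²/100.3596 = 1.0694
χ² = 1.7414 + 5.6455 + 1.8729 + 0.1079 + 0.0121 + 0.0713 + 0.2054 + 2.1531 + 1.0694 = 12.879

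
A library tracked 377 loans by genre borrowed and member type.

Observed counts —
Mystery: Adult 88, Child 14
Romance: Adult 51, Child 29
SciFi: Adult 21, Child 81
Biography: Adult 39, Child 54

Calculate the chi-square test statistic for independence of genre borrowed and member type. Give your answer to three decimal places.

96.580

Row totals: 102, 80, 102, 93. Column totals: 199, 178. Grand total N = 377.
Expected counts (row total × column total / N):
  Mystery, Adult: 102×199/377 = 53.8408
  Mystery, Child: 102×178/377 = 48.1592
  Romance, Adult: 80×199/377 = 42.2281
  Romance, Child: 80×178/377 = 37.7719
  SciFi, Adult: 102×199/377 = 53.8408
  SciFi, Child: 102×178/377 = 48.1592
  Biography, Adult: 93×199/377 = 49.0902
  Biography, Child: 93×178/377 = 43.9098
Contributions (O − E)²/E:
  (88 − 53.8408)²/53.8408 = 21.6722
  (14 − 48.1592)²/48.1592 = 24.2290
  (51 − 42.2281)²/42.2281 = 1.8222
  (29 − 37.7719)²/37.7719 = 2.0371
  (21 − 53.8408)²/53.8408 = 20.0316
  (81 − 48.1592)²/48.1592 = 22.3949
  (39 − 49.0902)²/49.0902 = 2.0740
  (54 − 43.9098)²/43.9098 = 2.3187
χ² = 21.6722 + 24.2290 + 1.8222 + 2.0371 + 20.0316 + 22.3949 + 2.0740 + 2.3187 = 96.580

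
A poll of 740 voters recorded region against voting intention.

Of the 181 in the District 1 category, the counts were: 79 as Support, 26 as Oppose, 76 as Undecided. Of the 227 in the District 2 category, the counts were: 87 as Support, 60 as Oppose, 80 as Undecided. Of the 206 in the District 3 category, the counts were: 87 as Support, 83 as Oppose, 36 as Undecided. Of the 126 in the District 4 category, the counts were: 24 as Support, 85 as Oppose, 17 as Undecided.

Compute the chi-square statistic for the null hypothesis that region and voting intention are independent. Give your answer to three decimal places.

116.341

Row totals: 181, 227, 206, 126. Column totals: 277, 254, 209. Grand total N = 740.
Expected counts (row total × column total / N):
  District 1, Support: 181×277/740 = 67.75270
  District 1, Oppose: 181×254/740 = 62.12703
  District 1, Undecided: 181×209/740 = 51.12027
  District 2, Support: 227×277/740 = 84.97162
  District 2, Oppose: 227×254/740 = 77.91622
  District 2, Undecided: 227×209/740 = 64.11216
  District 3, Support: 206×277/740 = 77.11081
  District 3, Oppose: 206×254/740 = 70.70811
  District 3, Undecided: 206×209/740 = 58.18108
  District 4, Support: 126×277/740 = 47.16486
  District 4, Oppose: 126×254/740 = 43.24865
  District 4, Undecided: 126×209/740 = 35.58649
Contributions (O − E)²/E:
  (79 − 67.75270)²/67.75270 = 1.8671
  (26 − 62.12703)²/62.12703 = 21.0080
  (76 − 51.12027)²/51.12027 = 12.1087
  (87 − 84.97162)²/84.97162 = 0.0484
  (60 − 77.91622)²/77.91622 = 4.1197
  (80 − 64.11216)²/64.11216 = 3.9372
  (87 − 77.11081)²/77.11081 = 1.2683
  (83 − 70.70811)²/70.70811 = 2.1368
  (36 − 58.18108)²/58.18108 = 8.4564
  (24 − 47.16486)²/47.16486 = 11.3773
  (85 − 43.24865)²/43.24865 = 40.3059
  (17 − 35.58649)²/35.58649 = 9.7075
χ² = 1.8671 + 21.0080 + 12.1087 + 0.0484 + 4.1197 + 3.9372 + 1.2683 + 2.1368 + 8.4564 + 11.3773 + 40.3059 + 9.7075 = 116.341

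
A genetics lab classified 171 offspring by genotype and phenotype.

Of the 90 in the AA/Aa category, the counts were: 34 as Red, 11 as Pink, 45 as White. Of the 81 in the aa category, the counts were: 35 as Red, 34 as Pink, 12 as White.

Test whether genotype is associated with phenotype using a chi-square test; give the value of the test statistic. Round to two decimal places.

Row totals: 90, 81. Column totals: 69, 45, 57. Grand total N = 171.
Expected counts (row total × column total / N):
  AA/Aa, Red: 90×69/171 = 36.316
  AA/Aa, Pink: 90×45/171 = 23.684
  AA/Aa, White: 90×57/171 = 30.000
  aa, Red: 81×69/171 = 32.684
  aa, Pink: 81×45/171 = 21.316
  aa, White: 81×57/171 = 27.000
Contributions (O − E)²/E:
  (34 − 36.316)²/36.316 = 0.1477
  (11 − 23.684)²/23.684 = 6.7929
  (45 − 30.000)²/30.000 = 7.5000
  (35 − 32.684)²/32.684 = 0.1641
  (34 − 21.316)²/21.316 = 7.5476
  (12 − 27.000)²/27.000 = 8.3333
χ² = 0.1477 + 6.7929 + 7.5000 + 0.1641 + 7.5476 + 8.3333 = 30.49

30.49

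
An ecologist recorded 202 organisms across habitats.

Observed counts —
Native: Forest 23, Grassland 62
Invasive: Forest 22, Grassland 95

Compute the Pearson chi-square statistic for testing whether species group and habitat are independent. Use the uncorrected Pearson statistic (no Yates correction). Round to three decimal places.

1.938

Row totals: 85, 117. Column totals: 45, 157. Grand total N = 202.
Expected counts (row total × column total / N):
  Native, Forest: 85×45/202 = 18.9356
  Native, Grassland: 85×157/202 = 66.0644
  Invasive, Forest: 117×45/202 = 26.0644
  Invasive, Grassland: 117×157/202 = 90.9356
Contributions (O − E)²/E:
  (23 − 18.9356)²/18.9356 = 0.8724
  (62 − 66.0644)²/66.0644 = 0.2500
  (22 − 26.0644)²/26.0644 = 0.6338
  (95 − 90.9356)²/90.9356 = 0.1817
χ² = 0.8724 + 0.2500 + 0.6338 + 0.1817 = 1.938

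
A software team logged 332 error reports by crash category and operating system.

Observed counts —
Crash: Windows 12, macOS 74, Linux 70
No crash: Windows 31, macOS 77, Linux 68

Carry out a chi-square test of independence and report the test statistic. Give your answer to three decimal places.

Row totals: 156, 176. Column totals: 43, 151, 138. Grand total N = 332.
Expected counts (row total × column total / N):
  Crash, Windows: 156×43/332 = 20.2048
  Crash, macOS: 156×151/332 = 70.9518
  Crash, Linux: 156×138/332 = 64.8434
  No crash, Windows: 176×43/332 = 22.7952
  No crash, macOS: 176×151/332 = 80.0482
  No crash, Linux: 176×138/332 = 73.1566
Contributions (O − E)²/E:
  (12 − 20.2048)²/20.2048 = 3.3318
  (74 − 70.9518)²/70.9518 = 0.1310
  (70 − 64.8434)²/64.8434 = 0.4101
  (31 − 22.7952)²/22.7952 = 2.9532
  (77 − 80.0482)²/80.0482 = 0.1161
  (68 − 73.1566)²/73.1566 = 0.3635
χ² = 3.3318 + 0.1310 + 0.4101 + 2.9532 + 0.1161 + 0.3635 = 7.306

7.306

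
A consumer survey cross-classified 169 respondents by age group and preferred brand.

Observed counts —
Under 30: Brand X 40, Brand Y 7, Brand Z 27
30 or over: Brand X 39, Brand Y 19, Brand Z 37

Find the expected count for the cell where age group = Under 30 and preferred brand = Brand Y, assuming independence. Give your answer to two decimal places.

Row total (Under 30) = 74; column total (Brand Y) = 26; grand total N = 169.
Expected count = (row total × column total) / N = 74 × 26 / 169 = 11.38.

11.38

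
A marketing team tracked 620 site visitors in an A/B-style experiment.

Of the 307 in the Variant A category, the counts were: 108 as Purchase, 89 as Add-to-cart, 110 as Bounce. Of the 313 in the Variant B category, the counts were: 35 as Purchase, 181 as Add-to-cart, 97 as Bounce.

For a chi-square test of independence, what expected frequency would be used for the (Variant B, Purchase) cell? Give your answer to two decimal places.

Row total (Variant B) = 313; column total (Purchase) = 143; grand total N = 620.
Expected count = (row total × column total) / N = 313 × 143 / 620 = 72.19.

72.19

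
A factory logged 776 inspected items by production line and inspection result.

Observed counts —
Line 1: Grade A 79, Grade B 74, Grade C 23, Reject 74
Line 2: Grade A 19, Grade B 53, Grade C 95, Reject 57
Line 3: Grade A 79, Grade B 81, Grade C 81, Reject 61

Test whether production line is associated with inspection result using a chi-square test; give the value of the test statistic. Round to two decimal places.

87.70

Row totals: 250, 224, 302. Column totals: 177, 208, 199, 192. Grand total N = 776.
Expected counts (row total × column total / N):
  Line 1, Grade A: 250×177/776 = 57.0232
  Line 1, Grade B: 250×208/776 = 67.0103
  Line 1, Grade C: 250×199/776 = 64.1108
  Line 1, Reject: 250×192/776 = 61.8557
  Line 2, Grade A: 224×177/776 = 51.0928
  Line 2, Grade B: 224×208/776 = 60.0412
  Line 2, Grade C: 224×199/776 = 57.4433
  Line 2, Reject: 224×192/776 = 55.4227
  Line 3, Grade A: 302×177/776 = 68.8840
  Line 3, Grade B: 302×208/776 = 80.9485
  Line 3, Grade C: 302×199/776 = 77.4459
  Line 3, Reject: 302×192/776 = 74.7216
Contributions (O − E)²/E:
  (79 − 57.0232)²/57.0232 = 8.4699
  (74 − 67.0103)²/67.0103 = 0.7291
  (23 − 64.1108)²/64.1108 = 26.3621
  (74 − 61.8557)²/61.8557 = 2.3843
  (19 − 51.0928)²/51.0928 = 20.1584
  (53 − 60.0412)²/60.0412 = 0.8257
  (95 − 57.4433)²/57.4433 = 24.5547
  (57 − 55.4227)²/55.4227 = 0.0449
  (79 − 68.8840)²/68.8840 = 1.4856
  (81 − 80.9485)²/80.9485 = 0.0000
  (81 − 77.4459)²/77.4459 = 0.1631
  (61 − 74.7216)²/74.7216 = 2.5198
χ² = 8.4699 + 0.7291 + 26.3621 + 2.3843 + 20.1584 + 0.8257 + 24.5547 + 0.0449 + 1.4856 + 0.0000 + 0.1631 + 2.5198 = 87.70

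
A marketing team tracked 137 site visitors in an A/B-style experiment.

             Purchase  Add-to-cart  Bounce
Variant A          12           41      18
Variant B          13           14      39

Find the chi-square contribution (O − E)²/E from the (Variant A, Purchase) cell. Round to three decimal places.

0.071

Row total (Variant A) = 71; column total (Purchase) = 25; N = 137.
Expected count E = 71 × 25 / 137 = 12.9562.
Contribution = (O − E)²/E = (12 − 12.9562)² / 12.9562 = 0.071.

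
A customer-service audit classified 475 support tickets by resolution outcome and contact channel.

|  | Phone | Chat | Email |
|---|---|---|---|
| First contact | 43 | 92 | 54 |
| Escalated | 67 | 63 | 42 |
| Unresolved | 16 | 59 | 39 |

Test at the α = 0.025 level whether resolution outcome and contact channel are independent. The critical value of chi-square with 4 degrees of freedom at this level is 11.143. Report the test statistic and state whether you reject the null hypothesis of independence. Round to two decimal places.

24.45; reject H₀

Row totals: 189, 172, 114. Column totals: 126, 214, 135. Grand total N = 475.
Expected counts (row total × column total / N):
  First contact, Phone: 189×126/475 = 50.135
  First contact, Chat: 189×214/475 = 85.149
  First contact, Email: 189×135/475 = 53.716
  Escalated, Phone: 172×126/475 = 45.625
  Escalated, Chat: 172×214/475 = 77.491
  Escalated, Email: 172×135/475 = 48.884
  Unresolved, Phone: 114×126/475 = 30.240
  Unresolved, Chat: 114×214/475 = 51.360
  Unresolved, Email: 114×135/475 = 32.400
Contributions (O − E)²/E:
  (43 − 50.135)²/50.135 = 1.0154
  (92 − 85.149)²/85.149 = 0.5512
  (54 − 53.716)²/53.716 = 0.0015
  (67 − 45.625)²/45.625 = 10.0140
  (63 − 77.491)²/77.491 = 2.7099
  (42 − 48.884)²/48.884 = 0.9694
  (16 − 30.240)²/30.240 = 6.7056
  (59 − 51.360)²/51.360 = 1.1365
  (39 − 32.400)²/32.400 = 1.3444
χ² = 1.0154 + 0.5512 + 0.0015 + 10.0140 + 2.7099 + 0.9694 + 6.7056 + 1.1365 + 1.3444 = 24.45
df = (3−1)(3−1) = 4. Since 24.45 > 11.143, reject the null hypothesis of independence at α = 0.025.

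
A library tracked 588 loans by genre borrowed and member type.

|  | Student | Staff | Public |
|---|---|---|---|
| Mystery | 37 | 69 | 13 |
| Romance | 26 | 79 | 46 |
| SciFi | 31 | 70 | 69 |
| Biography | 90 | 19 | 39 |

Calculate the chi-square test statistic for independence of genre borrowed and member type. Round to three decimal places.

Row totals: 119, 151, 170, 148. Column totals: 184, 237, 167. Grand total N = 588.
Expected counts (row total × column total / N):
  Mystery, Student: 119×184/588 = 37.23810
  Mystery, Staff: 119×237/588 = 47.96429
  Mystery, Public: 119×167/588 = 33.79762
  Romance, Student: 151×184/588 = 47.25170
  Romance, Staff: 151×237/588 = 60.86224
  Romance, Public: 151×167/588 = 42.88605
  SciFi, Student: 170×184/588 = 53.19728
  SciFi, Staff: 170×237/588 = 68.52041
  SciFi, Public: 170×167/588 = 48.28231
  Biography, Student: 148×184/588 = 46.31293
  Biography, Staff: 148×237/588 = 59.65306
  Biography, Public: 148×167/588 = 42.03401
Contributions (O − E)²/E:
  (37 − 37.23810)²/37.23810 = 0.0015
  (69 − 47.96429)²/47.96429 = 9.2256
  (13 − 33.79762)²/33.79762 = 12.7980
  (26 − 47.25170)²/47.25170 = 9.5581
  (79 − 60.86224)²/60.86224 = 5.4053
  (46 − 42.88605)²/42.88605 = 0.2261
  (31 − 53.19728)²/53.19728 = 9.2621
  (70 − 68.52041)²/68.52041 = 0.0319
  (69 − 48.28231)²/48.28231 = 8.8899
  (90 − 46.31293)²/46.31293 = 41.2101
  (19 − 59.65306)²/59.65306 = 27.7047
  (39 − 42.03401)²/42.03401 = 0.2190
χ² = 0.0015 + 9.2256 + 12.7980 + 9.5581 + 5.4053 + 0.2261 + 9.2621 + 0.0319 + 8.8899 + 41.2101 + 27.7047 + 0.2190 = 124.532

124.532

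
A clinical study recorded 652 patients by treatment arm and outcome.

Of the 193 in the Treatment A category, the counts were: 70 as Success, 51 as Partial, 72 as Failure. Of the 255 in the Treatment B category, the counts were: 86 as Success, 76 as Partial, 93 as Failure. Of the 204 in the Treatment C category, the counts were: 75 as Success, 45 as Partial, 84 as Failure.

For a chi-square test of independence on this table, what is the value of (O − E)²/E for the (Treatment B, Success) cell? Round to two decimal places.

Row total (Treatment B) = 255; column total (Success) = 231; N = 652.
Expected count E = 255 × 231 / 652 = 90.345.
Contribution = (O − E)²/E = (86 − 90.345)² / 90.345 = 0.21.

0.21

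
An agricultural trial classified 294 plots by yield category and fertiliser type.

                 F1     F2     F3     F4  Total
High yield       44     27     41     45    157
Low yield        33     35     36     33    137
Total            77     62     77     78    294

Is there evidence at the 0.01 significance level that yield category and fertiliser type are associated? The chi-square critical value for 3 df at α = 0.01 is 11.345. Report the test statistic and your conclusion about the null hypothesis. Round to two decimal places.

Grand total N = 294.
Expected counts (row total × column total / N):
  High yield, F1: 157×77/294 = 41.119
  High yield, F2: 157×62/294 = 33.109
  High yield, F3: 157×77/294 = 41.119
  High yield, F4: 157×78/294 = 41.653
  Low yield, F1: 137×77/294 = 35.881
  Low yield, F2: 137×62/294 = 28.891
  Low yield, F3: 137×77/294 = 35.881
  Low yield, F4: 137×78/294 = 36.347
Contributions (O − E)²/E:
  (44 − 41.119)²/41.119 = 0.2019
  (27 − 33.109)²/33.109 = 1.1272
  (41 − 41.119)²/41.119 = 0.0003
  (45 − 41.653)²/41.653 = 0.2689
  (33 − 35.881)²/35.881 = 0.2313
  (35 − 28.891)²/28.891 = 1.2917
  (36 − 35.881)²/35.881 = 0.0004
  (33 − 36.347)²/36.347 = 0.3082
χ² = 0.2019 + 1.1272 + 0.0003 + 0.2689 + 0.2313 + 1.2917 + 0.0004 + 0.3082 = 3.43
df = (2−1)(4−1) = 3. Since 3.43 < 11.345, fail to reject the null hypothesis of independence at α = 0.01.

3.43; fail to reject H₀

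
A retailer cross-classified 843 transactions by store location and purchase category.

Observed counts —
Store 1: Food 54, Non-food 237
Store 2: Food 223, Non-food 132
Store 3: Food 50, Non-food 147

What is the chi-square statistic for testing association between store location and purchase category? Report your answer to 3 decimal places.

151.408

Row totals: 291, 355, 197. Column totals: 327, 516. Grand total N = 843.
Expected counts (row total × column total / N):
  Store 1, Food: 291×327/843 = 112.8790
  Store 1, Non-food: 291×516/843 = 178.1210
  Store 2, Food: 355×327/843 = 137.7046
  Store 2, Non-food: 355×516/843 = 217.2954
  Store 3, Food: 197×327/843 = 76.4164
  Store 3, Non-food: 197×516/843 = 120.5836
Contributions (O − E)²/E:
  (54 − 112.8790)²/112.8790 = 30.7120
  (237 − 178.1210)²/178.1210 = 19.4628
  (223 − 137.7046)²/137.7046 = 52.8327
  (132 − 217.2954)²/217.2954 = 33.4812
  (50 − 76.4164)²/76.4164 = 9.1319
  (147 − 120.5836)²/120.5836 = 5.7871
χ² = 30.7120 + 19.4628 + 52.8327 + 33.4812 + 9.1319 + 5.7871 = 151.408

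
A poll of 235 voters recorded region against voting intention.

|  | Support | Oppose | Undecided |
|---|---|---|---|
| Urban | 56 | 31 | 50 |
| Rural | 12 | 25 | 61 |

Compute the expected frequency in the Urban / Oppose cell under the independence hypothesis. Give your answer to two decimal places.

Row total (Urban) = 137; column total (Oppose) = 56; grand total N = 235.
Expected count = (row total × column total) / N = 137 × 56 / 235 = 32.65.

32.65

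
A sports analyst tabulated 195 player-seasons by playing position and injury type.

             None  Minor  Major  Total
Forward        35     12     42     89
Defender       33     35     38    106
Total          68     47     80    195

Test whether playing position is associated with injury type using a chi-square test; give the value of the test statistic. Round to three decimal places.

Grand total N = 195.
Expected counts (row total × column total / N):
  Forward, None: 89×68/195 = 31.0359
  Forward, Minor: 89×47/195 = 21.4513
  Forward, Major: 89×80/195 = 36.5128
  Defender, None: 106×68/195 = 36.9641
  Defender, Minor: 106×47/195 = 25.5487
  Defender, Major: 106×80/195 = 43.4872
Contributions (O − E)²/E:
  (35 − 31.0359)²/31.0359 = 0.5063
  (12 − 21.4513)²/21.4513 = 4.1642
  (42 − 36.5128)²/36.5128 = 0.8246
  (33 − 36.9641)²/36.9641 = 0.4251
  (35 − 25.5487)²/25.5487 = 3.4963
  (38 − 43.4872)²/43.4872 = 0.6924
χ² = 0.5063 + 4.1642 + 0.8246 + 0.4251 + 3.4963 + 0.6924 = 10.109

10.109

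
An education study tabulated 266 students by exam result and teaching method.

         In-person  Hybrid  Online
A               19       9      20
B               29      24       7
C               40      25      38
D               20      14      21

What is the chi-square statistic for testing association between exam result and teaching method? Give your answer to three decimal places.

Row totals: 48, 60, 103, 55. Column totals: 108, 72, 86. Grand total N = 266.
Expected counts (row total × column total / N):
  A, In-person: 48×108/266 = 19.4887
  A, Hybrid: 48×72/266 = 12.9925
  A, Online: 48×86/266 = 15.5188
  B, In-person: 60×108/266 = 24.3609
  B, Hybrid: 60×72/266 = 16.2406
  B, Online: 60×86/266 = 19.3985
  C, In-person: 103×108/266 = 41.8195
  C, Hybrid: 103×72/266 = 27.8797
  C, Online: 103×86/266 = 33.3008
  D, In-person: 55×108/266 = 22.3308
  D, Hybrid: 55×72/266 = 14.8872
  D, Online: 55×86/266 = 17.7820
Contributions (O − E)²/E:
  (19 − 19.4887)²/19.4887 = 0.0123
  (9 − 12.9925)²/12.9925 = 1.2269
  (20 − 15.5188)²/15.5188 = 1.2940
  (29 − 24.3609)²/24.3609 = 0.8834
  (24 − 16.2406)²/16.2406 = 3.7073
  (7 − 19.3985)²/19.3985 = 7.9245
  (40 − 41.8195)²/41.8195 = 0.0792
  (25 − 27.8797)²/27.8797 = 0.2974
  (38 − 33.3008)²/33.3008 = 0.6631
  (20 − 22.3308)²/22.3308 = 0.2433
  (14 − 14.8872)²/14.8872 = 0.0529
  (21 − 17.7820)²/17.7820 = 0.5824
χ² = 0.0123 + 1.2269 + 1.2940 + 0.8834 + 3.7073 + 7.9245 + 0.0792 + 0.2974 + 0.6631 + 0.2433 + 0.0529 + 0.5824 = 16.967

16.967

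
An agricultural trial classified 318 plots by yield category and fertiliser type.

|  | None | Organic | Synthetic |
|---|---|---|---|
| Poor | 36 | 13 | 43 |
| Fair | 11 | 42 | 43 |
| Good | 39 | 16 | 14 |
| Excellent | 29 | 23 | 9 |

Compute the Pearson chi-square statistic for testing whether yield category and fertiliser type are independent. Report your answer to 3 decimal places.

60.769

Row totals: 92, 96, 69, 61. Column totals: 115, 94, 109. Grand total N = 318.
Expected counts (row total × column total / N):
  Poor, None: 92×115/318 = 33.27044
  Poor, Organic: 92×94/318 = 27.19497
  Poor, Synthetic: 92×109/318 = 31.53459
  Fair, None: 96×115/318 = 34.71698
  Fair, Organic: 96×94/318 = 28.37736
  Fair, Synthetic: 96×109/318 = 32.90566
  Good, None: 69×115/318 = 24.95283
  Good, Organic: 69×94/318 = 20.39623
  Good, Synthetic: 69×109/318 = 23.65094
  Excellent, None: 61×115/318 = 22.05975
  Excellent, Organic: 61×94/318 = 18.03145
  Excellent, Synthetic: 61×109/318 = 20.90881
Contributions (O − E)²/E:
  (36 − 33.27044)²/33.27044 = 0.2239
  (13 − 27.19497)²/27.19497 = 7.4094
  (43 − 31.53459)²/31.53459 = 4.1686
  (11 − 34.71698)²/34.71698 = 16.2023
  (42 − 28.37736)²/28.37736 = 6.5396
  (43 − 32.90566)²/32.90566 = 3.0966
  (39 − 24.95283)²/24.95283 = 7.9078
  (16 − 20.39623)²/20.39623 = 0.9476
  (14 − 23.65094)²/23.65094 = 3.9381
  (29 − 22.05975)²/22.05975 = 2.1835
  (23 − 18.03145)²/18.03145 = 1.3691
  (9 − 20.90881)²/20.90881 = 6.7828
χ² = 0.2239 + 7.4094 + 4.1686 + 16.2023 + 6.5396 + 3.0966 + 7.9078 + 0.9476 + 3.9381 + 2.1835 + 1.3691 + 6.7828 = 60.769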